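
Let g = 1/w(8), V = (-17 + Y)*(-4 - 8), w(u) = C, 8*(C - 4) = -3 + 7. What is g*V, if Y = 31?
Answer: -112/3 ≈ -37.333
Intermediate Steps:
C = 9/2 (C = 4 + (-3 + 7)/8 = 4 + (⅛)*4 = 4 + ½ = 9/2 ≈ 4.5000)
w(u) = 9/2
V = -168 (V = (-17 + 31)*(-4 - 8) = 14*(-12) = -168)
g = 2/9 (g = 1/(9/2) = 2/9 ≈ 0.22222)
g*V = (2/9)*(-168) = -112/3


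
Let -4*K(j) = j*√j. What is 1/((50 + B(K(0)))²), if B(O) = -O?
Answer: 1/2500 ≈ 0.00040000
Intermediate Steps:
K(j) = -j^(3/2)/4 (K(j) = -j*√j/4 = -j^(3/2)/4)
1/((50 + B(K(0)))²) = 1/((50 - (-1)*0^(3/2)/4)²) = 1/((50 - (-1)*0/4)²) = 1/((50 - 1*0)²) = 1/((50 + 0)²) = 1/(50²) = 1/2500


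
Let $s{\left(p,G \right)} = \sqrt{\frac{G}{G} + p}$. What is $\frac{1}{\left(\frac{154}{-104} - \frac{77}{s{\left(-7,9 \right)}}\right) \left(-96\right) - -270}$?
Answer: $\frac{11609}{261296950} + \frac{52052 i \sqrt{6}}{391945425} \approx 4.4428 \cdot 10^{-5} + 0.0003253 i$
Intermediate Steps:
$s{\left(p,G \right)} = \sqrt{1 + p}$
$\frac{1}{\left(\frac{154}{-104} - \frac{77}{s{\left(-7,9 \right)}}\right) \left(-96\right) - -270} = \frac{1}{\left(\frac{154}{-104} - \frac{77}{\sqrt{1 - 7}}\right) \left(-96\right) - -270} = \frac{1}{\left(154 \left(- \frac{1}{104}\right) - \frac{77}{\sqrt{-6}}\right) \left(-96\right) + 270} = \frac{1}{\left(- \frac{77}{52} - \frac{77}{i \sqrt{6}}\right) \left(-96\right) + 270} = \frac{1}{\left(- \frac{77}{52} - 77 \left(- \frac{i \sqrt{6}}{6}\right)\right) \left(-96\right) + 270} = \frac{1}{\left(- \frac{77}{52} + \frac{77 i \sqrt{6}}{6}\right) \left(-96\right) + 270} = \frac{1}{\left(\frac{1848}{13} - 1232 i \sqrt{6}\right) + 270} = \frac{1}{\frac{5358}{13} - 1232 i \sqrt{6}}$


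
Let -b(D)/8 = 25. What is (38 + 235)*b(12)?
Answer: -54600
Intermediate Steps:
b(D) = -200 (b(D) = -8*25 = -200)
(38 + 235)*b(12) = (38 + 235)*(-200) = 273*(-200) = -54600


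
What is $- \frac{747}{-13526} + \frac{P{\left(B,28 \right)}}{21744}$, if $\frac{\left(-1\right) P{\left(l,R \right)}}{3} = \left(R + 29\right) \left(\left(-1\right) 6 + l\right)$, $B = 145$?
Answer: $- \frac{16958707}{16339408} \approx -1.0379$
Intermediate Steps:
$P{\left(l,R \right)} = - 3 \left(-6 + l\right) \left(29 + R\right)$ ($P{\left(l,R \right)} = - 3 \left(R + 29\right) \left(\left(-1\right) 6 + l\right) = - 3 \left(29 + R\right) \left(-6 + l\right) = - 3 \left(-6 + l\right) \left(29 + R\right)$)
$- \frac{747}{-13526} + \frac{P{\left(B,28 \right)}}{21744} = - \frac{747}{-13526} + \frac{522 - 12615 + 18 \cdot 28 - 84 \cdot 145}{21744} = \left(-747\right) \left(- \frac{1}{13526}\right) + \left(522 - 12615 + 504 - 12180\right) \frac{1}{21744} = \frac{747}{13526} - \frac{2641}{2416} = - \frac{16958707}{16339408}$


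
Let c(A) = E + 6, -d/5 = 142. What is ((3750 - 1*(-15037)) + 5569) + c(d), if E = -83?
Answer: 24279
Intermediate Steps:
d = -710 (d = -5*142 = -710)
c(A) = -77 (c(A) = -83 + 6 = -77)
((3750 - 1*(-15037)) + 5569) + c(d) = ((3750 - 1*(-15037)) + 5569) - 77 = ((3750 + 15037) + 5569) - 77 = (18787 + 5569) - 77 = 24356 - 77 = 24279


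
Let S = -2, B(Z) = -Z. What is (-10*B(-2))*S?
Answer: 40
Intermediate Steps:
(-10*B(-2))*S = -(-10)*(-2)*(-2) = -10*2*(-2) = -20*(-2) = 40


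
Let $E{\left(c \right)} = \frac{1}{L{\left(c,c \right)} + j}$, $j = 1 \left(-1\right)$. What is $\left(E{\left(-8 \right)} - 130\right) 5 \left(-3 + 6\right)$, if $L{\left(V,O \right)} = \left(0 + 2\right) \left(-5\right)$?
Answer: $- \frac{21465}{11} \approx -1951.4$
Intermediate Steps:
$L{\left(V,O \right)} = -10$ ($L{\left(V,O \right)} = 2 \left(-5\right) = -10$)
$j = -1$
$E{\left(c \right)} = - \frac{1}{11}$ ($E{\left(c \right)} = \frac{1}{-10 - 1} = \frac{1}{-11} = - \frac{1}{11}$)
$\left(E{\left(-8 \right)} - 130\right) 5 \left(-3 + 6\right) = \left(- \frac{1}{11} - 130\right) 5 \left(-3 + 6\right) = - \frac{1431 \cdot 5 \cdot 3}{11} = \left(- \frac{1431}{11}\right) 15 = - \frac{21465}{11}$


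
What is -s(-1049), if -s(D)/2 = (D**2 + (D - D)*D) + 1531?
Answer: 2203864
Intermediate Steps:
s(D) = -3062 - 2*D**2 (s(D) = -2*((D**2 + (D - D)*D) + 1531) = -2*((D**2 + 0*D) + 1531) = -2*((D**2 + 0) + 1531) = -2*(D**2 + 1531) = -2*(1531 + D**2) = -3062 - 2*D**2)
-s(-1049) = -(-3062 - 2*(-1049)**2) = -(-3062 - 2*1100401) = -(-3062 - 2200802) = -1*(-2203864) = 2203864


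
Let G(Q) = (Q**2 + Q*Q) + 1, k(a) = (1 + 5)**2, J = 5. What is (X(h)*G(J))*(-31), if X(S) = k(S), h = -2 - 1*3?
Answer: -56916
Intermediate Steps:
h = -5 (h = -2 - 3 = -5)
k(a) = 36 (k(a) = 6**2 = 36)
X(S) = 36
G(Q) = 1 + 2*Q**2 (G(Q) = (Q**2 + Q**2) + 1 = 2*Q**2 + 1 = 1 + 2*Q**2)
(X(h)*G(J))*(-31) = (36*(1 + 2*5**2))*(-31) = (36*(1 + 2*25))*(-31) = (36*(1 + 50))*(-31) = (36*51)*(-31) = 1836*(-31) = -56916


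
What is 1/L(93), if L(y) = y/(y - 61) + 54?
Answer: 32/1821 ≈ 0.017573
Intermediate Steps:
L(y) = 54 + y/(-61 + y) (L(y) = y/(-61 + y) + 54 = 54 + y/(-61 + y))
1/L(93) = 1/((-3294 + 55*93)/(-61 + 93)) = 1/((-3294 + 5115)/32) = 1/((1/32)*1821) = 1/(1821/32) = 32/1821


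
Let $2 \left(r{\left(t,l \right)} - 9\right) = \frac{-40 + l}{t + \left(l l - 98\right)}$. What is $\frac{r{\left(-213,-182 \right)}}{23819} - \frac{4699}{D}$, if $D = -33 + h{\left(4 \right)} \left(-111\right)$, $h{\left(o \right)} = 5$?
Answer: $\frac{3672784389181}{459564834036} \approx 7.9919$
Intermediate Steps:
$r{\left(t,l \right)} = 9 + \frac{-40 + l}{2 \left(-98 + t + l^{2}\right)}$ ($r{\left(t,l \right)} = 9 + \frac{\left(-40 + l\right) \frac{1}{t + \left(l l - 98\right)}}{2} = 9 + \frac{\left(-40 + l\right) \frac{1}{t + \left(l^{2} - 98\right)}}{2} = 9 + \frac{\left(-40 + l\right) \frac{1}{t + \left(-98 + l^{2}\right)}}{2} = 9 + \frac{\left(-40 + l\right) \frac{1}{-98 + t + l^{2}}}{2} = 9 + \frac{\frac{1}{-98 + t + l^{2}} \left(-40 + l\right)}{2} = 9 + \frac{-40 + l}{2 \left(-98 + t + l^{2}\right)}$)
$D = -588$ ($D = -33 + 5 \left(-111\right) = -33 - 555 = -588$)
$\frac{r{\left(-213,-182 \right)}}{23819} - \frac{4699}{D} = \frac{\frac{1}{-98 - 213 + \left(-182\right)^{2}} \left(-902 + \frac{1}{2} \left(-182\right) + 9 \left(-213\right) + 9 \left(-182\right)^{2}\right)}{23819} - \frac{4699}{-588} = \frac{-902 - 91 - 1917 + 9 \cdot 33124}{-98 - 213 + 33124} \cdot \frac{1}{23819} - - \frac{4699}{588} = \frac{-902 - 91 - 1917 + 298116}{32813} \cdot \frac{1}{23819} + \frac{4699}{588} = \frac{1}{32813} \cdot 295206 \cdot \frac{1}{23819} + \frac{4699}{588} = \frac{295206}{32813} \cdot \frac{1}{23819} + \frac{4699}{588} = \frac{295206}{781572847} + \frac{4699}{588} = \frac{3672784389181}{459564834036}$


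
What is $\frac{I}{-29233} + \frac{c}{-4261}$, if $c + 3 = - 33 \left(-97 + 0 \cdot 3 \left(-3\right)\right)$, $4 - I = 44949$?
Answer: $\frac{98023511}{124561813} \approx 0.78695$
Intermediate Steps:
$I = -44945$ ($I = 4 - 44949 = -44945$)
$c = 3198$ ($c = -3 - 33 \left(-97 + 0 \cdot 3 \left(-3\right)\right) = -3 - 33 \left(-97 + 0 \left(-3\right)\right) = -3 - 33 \left(-97 + 0\right) = -3 - -3201 = -3 + 3201 = 3198$)
$\frac{I}{-29233} + \frac{c}{-4261} = - \frac{44945}{-29233} + \frac{3198}{-4261} = \left(-44945\right) \left(- \frac{1}{29233}\right) + 3198 \left(- \frac{1}{4261}\right) = \frac{44945}{29233} - \frac{3198}{4261} = \frac{98023511}{124561813}$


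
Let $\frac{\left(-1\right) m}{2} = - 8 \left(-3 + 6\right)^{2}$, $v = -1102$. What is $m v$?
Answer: $-158688$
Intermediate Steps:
$m = 144$ ($m = - 2 \left(- 8 \left(-3 + 6\right)^{2}\right) = - 2 \left(- 8 \cdot 3^{2}\right) = - 2 \left(\left(-8\right) 9\right) = \left(-2\right) \left(-72\right) = 144$)
$m v = 144 \left(-1102\right) = -158688$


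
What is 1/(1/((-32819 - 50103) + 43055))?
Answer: -39867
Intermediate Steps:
1/(1/((-32819 - 50103) + 43055)) = 1/(1/(-82922 + 43055)) = 1/(1/(-39867)) = 1/(-1/39867) = -39867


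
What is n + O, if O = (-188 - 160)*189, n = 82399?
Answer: 16627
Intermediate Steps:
O = -65772 (O = -348*189 = -65772)
n + O = 82399 - 65772 = 16627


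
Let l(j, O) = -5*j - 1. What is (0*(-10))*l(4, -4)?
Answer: 0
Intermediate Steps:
l(j, O) = -1 - 5*j
(0*(-10))*l(4, -4) = (0*(-10))*(-1 - 5*4) = 0*(-1 - 20) = 0*(-21) = 0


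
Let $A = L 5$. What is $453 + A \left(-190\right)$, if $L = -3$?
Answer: $3303$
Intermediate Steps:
$A = -15$ ($A = \left(-3\right) 5 = -15$)
$453 + A \left(-190\right) = 453 - -2850 = 453 + 2850 = 3303$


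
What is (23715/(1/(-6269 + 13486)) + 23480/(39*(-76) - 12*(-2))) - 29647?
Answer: 25154860502/147 ≈ 1.7112e+8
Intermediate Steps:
(23715/(1/(-6269 + 13486)) + 23480/(39*(-76) - 12*(-2))) - 29647 = (23715/(1/7217) + 23480/(-2964 + 24)) - 29647 = (23715/(1/7217) + 23480/(-2940)) - 29647 = (23715*7217 + 23480*(-1/2940)) - 29647 = (171151155 - 1174/147) - 29647 = 25159218611/147 - 29647 = 25154860502/147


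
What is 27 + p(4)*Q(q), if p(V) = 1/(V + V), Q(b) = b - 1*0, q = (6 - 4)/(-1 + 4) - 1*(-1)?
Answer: 653/24 ≈ 27.208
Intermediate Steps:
q = 5/3 (q = 2/3 + 1 = 2*(⅓) + 1 = ⅔ + 1 = 5/3 ≈ 1.6667)
Q(b) = b (Q(b) = b + 0 = b)
p(V) = 1/(2*V)
27 + p(4)*Q(q) = 27 + ((½)/4)*(5/3) = 27 + ((½)*(¼))*(5/3) = 27 + (⅛)*(5/3) = 27 + 5/24 = 653/24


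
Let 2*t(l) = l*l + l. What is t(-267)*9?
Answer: 319599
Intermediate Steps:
t(l) = l/2 + l²/2 (t(l) = (l*l + l)/2 = (l² + l)/2 = (l + l²)/2 = l/2 + l²/2)
t(-267)*9 = ((½)*(-267)*(1 - 267))*9 = ((½)*(-267)*(-266))*9 = 35511*9 = 319599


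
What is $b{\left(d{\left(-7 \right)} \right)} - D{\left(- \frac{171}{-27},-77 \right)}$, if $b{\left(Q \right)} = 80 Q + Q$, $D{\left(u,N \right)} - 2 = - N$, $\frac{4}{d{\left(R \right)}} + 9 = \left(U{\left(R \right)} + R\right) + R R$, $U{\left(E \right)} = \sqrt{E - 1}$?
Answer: $\frac{- 158 \sqrt{2} + 2283 i}{- 33 i + 2 \sqrt{2}} \approx -69.253 - 0.83538 i$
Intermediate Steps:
$U{\left(E \right)} = \sqrt{-1 + E}$
$d{\left(R \right)} = \frac{4}{-9 + R + R^{2} + \sqrt{-1 + R}}$ ($d{\left(R \right)} = \frac{4}{-9 + \left(\left(\sqrt{-1 + R} + R\right) + R R\right)} = \frac{4}{-9 + \left(\left(R + \sqrt{-1 + R}\right) + R^{2}\right)} = \frac{4}{-9 + \left(R + R^{2} + \sqrt{-1 + R}\right)} = \frac{4}{-9 + R + R^{2} + \sqrt{-1 + R}}$)
$D{\left(u,N \right)} = 2 - N$
$b{\left(Q \right)} = 81 Q$
$b{\left(d{\left(-7 \right)} \right)} - D{\left(- \frac{171}{-27},-77 \right)} = 81 \frac{4}{-9 - 7 + \left(-7\right)^{2} + \sqrt{-1 - 7}} - \left(2 - -77\right) = 81 \frac{4}{-9 - 7 + 49 + \sqrt{-8}} - \left(2 + 77\right) = 81 \frac{4}{-9 - 7 + 49 + 2 i \sqrt{2}} - 79 = 81 \frac{4}{33 + 2 i \sqrt{2}} - 79 = \frac{324}{33 + 2 i \sqrt{2}} - 79 = -79 + \frac{324}{33 + 2 i \sqrt{2}}$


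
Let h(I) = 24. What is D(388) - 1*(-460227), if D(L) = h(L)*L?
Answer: 469539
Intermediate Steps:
D(L) = 24*L
D(388) - 1*(-460227) = 24*388 - 1*(-460227) = 9312 + 460227 = 469539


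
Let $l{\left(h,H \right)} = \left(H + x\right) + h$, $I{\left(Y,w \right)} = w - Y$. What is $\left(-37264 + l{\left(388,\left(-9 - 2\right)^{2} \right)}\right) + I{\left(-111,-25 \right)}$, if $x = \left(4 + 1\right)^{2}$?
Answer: $-36644$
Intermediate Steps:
$x = 25$ ($x = 5^{2} = 25$)
$l{\left(h,H \right)} = 25 + H + h$ ($l{\left(h,H \right)} = \left(H + 25\right) + h = \left(25 + H\right) + h = 25 + H + h$)
$\left(-37264 + l{\left(388,\left(-9 - 2\right)^{2} \right)}\right) + I{\left(-111,-25 \right)} = \left(-37264 + \left(25 + \left(-9 - 2\right)^{2} + 388\right)\right) - -86 = \left(-37264 + \left(25 + \left(-11\right)^{2} + 388\right)\right) + \left(-25 + 111\right) = \left(-37264 + \left(25 + 121 + 388\right)\right) + 86 = \left(-37264 + 534\right) + 86 = -36730 + 86 = -36644$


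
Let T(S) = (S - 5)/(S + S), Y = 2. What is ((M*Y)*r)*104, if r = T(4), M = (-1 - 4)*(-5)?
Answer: -650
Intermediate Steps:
M = 25 (M = -5*(-5) = 25)
T(S) = (-5 + S)/(2*S) (T(S) = (-5 + S)/((2*S)) = (-5 + S)*(1/(2*S)) = (-5 + S)/(2*S))
r = -1/8 (r = (1/2)*(-5 + 4)/4 = (1/2)*(1/4)*(-1) = -1/8 ≈ -0.12500)
((M*Y)*r)*104 = ((25*2)*(-1/8))*104 = (50*(-1/8))*104 = -25/4*104 = -650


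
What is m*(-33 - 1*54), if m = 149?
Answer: -12963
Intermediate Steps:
m*(-33 - 1*54) = 149*(-33 - 1*54) = 149*(-33 - 54) = 149*(-87) = -12963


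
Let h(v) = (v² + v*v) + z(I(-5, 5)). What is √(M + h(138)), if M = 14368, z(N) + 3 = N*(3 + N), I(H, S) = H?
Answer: √52463 ≈ 229.05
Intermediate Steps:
z(N) = -3 + N*(3 + N)
h(v) = 7 + 2*v² (h(v) = (v² + v*v) + (-3 + (-5)² + 3*(-5)) = (v² + v²) + (-3 + 25 - 15) = 2*v² + 7 = 7 + 2*v²)
√(M + h(138)) = √(14368 + (7 + 2*138²)) = √(14368 + (7 + 2*19044)) = √(14368 + (7 + 38088)) = √(14368 + 38095) = √52463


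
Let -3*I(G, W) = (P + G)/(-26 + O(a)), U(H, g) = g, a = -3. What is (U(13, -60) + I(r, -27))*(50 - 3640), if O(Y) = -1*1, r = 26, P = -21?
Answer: 17429450/81 ≈ 2.1518e+5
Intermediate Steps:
O(Y) = -1
I(G, W) = -7/27 + G/81 (I(G, W) = -(-21 + G)/(3*(-26 - 1)) = -(-21 + G)/(3*(-27)) = -(-21 + G)*(-1)/(3*27) = -(7/9 - G/27)/3 = -7/27 + G/81)
(U(13, -60) + I(r, -27))*(50 - 3640) = (-60 + (-7/27 + (1/81)*26))*(50 - 3640) = (-60 + (-7/27 + 26/81))*(-3590) = (-60 + 5/81)*(-3590) = -4855/81*(-3590) = 17429450/81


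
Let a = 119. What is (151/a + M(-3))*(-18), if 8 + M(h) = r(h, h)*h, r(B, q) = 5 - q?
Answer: 65826/119 ≈ 553.16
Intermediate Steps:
M(h) = -8 + h*(5 - h) (M(h) = -8 + (5 - h)*h = -8 + h*(5 - h))
(151/a + M(-3))*(-18) = (151/119 + (-8 - 1*(-3)*(-5 - 3)))*(-18) = (151*(1/119) + (-8 - 1*(-3)*(-8)))*(-18) = (151/119 + (-8 - 24))*(-18) = (151/119 - 32)*(-18) = -3657/119*(-18) = 65826/119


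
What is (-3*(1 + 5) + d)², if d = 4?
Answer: 196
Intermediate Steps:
(-3*(1 + 5) + d)² = (-3*(1 + 5) + 4)² = (-3*6 + 4)² = (-18 + 4)² = (-14)² = 196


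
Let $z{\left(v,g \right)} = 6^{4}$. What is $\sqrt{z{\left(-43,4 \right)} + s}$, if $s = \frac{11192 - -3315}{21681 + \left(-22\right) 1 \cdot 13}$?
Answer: $\frac{\sqrt{593549225665}}{21395} \approx 36.009$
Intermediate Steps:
$z{\left(v,g \right)} = 1296$
$s = \frac{14507}{21395}$ ($s = \frac{11192 + 3315}{21681 - 286} = \frac{14507}{21681 - 286} = \frac{14507}{21395} \approx 0.67806$)
$\sqrt{z{\left(-43,4 \right)} + s} = \sqrt{1296 + \frac{14507}{21395}} = \sqrt{\frac{27742427}{21395}} = \frac{\sqrt{593549225665}}{21395}$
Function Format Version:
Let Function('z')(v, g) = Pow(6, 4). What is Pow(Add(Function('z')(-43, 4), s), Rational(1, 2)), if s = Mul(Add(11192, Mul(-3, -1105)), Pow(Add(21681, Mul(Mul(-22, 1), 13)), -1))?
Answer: Mul(Rational(1, 21395), Pow(593549225665, Rational(1, 2))) ≈ 36.009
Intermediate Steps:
Function('z')(v, g) = 1296
s = Rational(14507, 21395) (s = Mul(Add(11192, 3315), Pow(Add(21681, Mul(-22, 13)), -1)) = Mul(14507, Pow(Add(21681, -286), -1)) = Mul(14507, Pow(21395, -1)) = Mul(14507, Rational(1, 21395)) = Rational(14507, 21395) ≈ 0.67806)
Pow(Add(Function('z')(-43, 4), s), Rational(1, 2)) = Pow(Add(1296, Rational(14507, 21395)), Rational(1, 2)) = Pow(Rational(27742427, 21395), Rational(1, 2)) = Mul(Rational(1, 21395), Pow(593549225665, Rational(1, 2)))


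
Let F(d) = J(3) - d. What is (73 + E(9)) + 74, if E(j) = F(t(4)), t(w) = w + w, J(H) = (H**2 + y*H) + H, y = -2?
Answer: 145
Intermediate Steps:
J(H) = H**2 - H (J(H) = (H**2 - 2*H) + H = H**2 - H)
t(w) = 2*w
F(d) = 6 - d (F(d) = 3*(-1 + 3) - d = 3*2 - d = 6 - d)
E(j) = -2 (E(j) = 6 - 2*4 = 6 - 1*8 = 6 - 8 = -2)
(73 + E(9)) + 74 = (73 - 2) + 74 = 71 + 74 = 145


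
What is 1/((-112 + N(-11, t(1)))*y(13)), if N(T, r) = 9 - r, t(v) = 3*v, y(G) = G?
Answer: -1/1378 ≈ -0.00072569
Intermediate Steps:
1/((-112 + N(-11, t(1)))*y(13)) = 1/((-112 + (9 - 3))*13) = 1/((-112 + 6)*13) = 1/(-106*13) = 1/(-1378) = -1/1378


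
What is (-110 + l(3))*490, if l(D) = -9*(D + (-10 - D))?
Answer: -9800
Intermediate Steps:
l(D) = 90 (l(D) = -9*(-10) = 90)
(-110 + l(3))*490 = (-110 + 90)*490 = -20*490 = -9800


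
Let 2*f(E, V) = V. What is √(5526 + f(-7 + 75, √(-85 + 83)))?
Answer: √(22104 + 2*I*√2)/2 ≈ 74.337 + 0.0047561*I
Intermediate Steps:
f(E, V) = V/2
√(5526 + f(-7 + 75, √(-85 + 83))) = √(5526 + √(-85 + 83)/2) = √(5526 + √(-2)/2) = √(5526 + (I*√2)/2) = √(5526 + I*√2/2)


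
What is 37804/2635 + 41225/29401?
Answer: 1220103279/77471635 ≈ 15.749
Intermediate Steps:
37804/2635 + 41225/29401 = 1220103279/77471635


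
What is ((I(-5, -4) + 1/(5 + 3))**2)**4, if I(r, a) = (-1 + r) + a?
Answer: 1517108809906561/16777216 ≈ 9.0427e+7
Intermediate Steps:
I(r, a) = -1 + a + r
((I(-5, -4) + 1/(5 + 3))**2)**4 = (((-1 - 4 - 5) + 1/(5 + 3))**2)**4 = ((-10 + 1/8)**2)**4 = ((-79/8)**2)**4 = (6241/64)**4 = 1517108809906561/16777216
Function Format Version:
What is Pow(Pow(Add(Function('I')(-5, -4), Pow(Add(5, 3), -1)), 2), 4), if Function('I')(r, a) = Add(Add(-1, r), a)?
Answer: Rational(1517108809906561, 16777216) ≈ 9.0427e+7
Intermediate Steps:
Function('I')(r, a) = Add(-1, a, r)
Pow(Pow(Add(Function('I')(-5, -4), Pow(Add(5, 3), -1)), 2), 4) = Pow(Pow(Add(Add(-1, -4, -5), Pow(Add(5, 3), -1)), 2), 4) = Pow(Pow(Add(-10, Pow(8, -1)), 2), 4) = Pow(Pow(Add(-10, Rational(1, 8)), 2), 4) = Pow(Pow(Rational(-79, 8), 2), 4) = Pow(Rational(6241, 64), 4) = Rational(1517108809906561, 16777216)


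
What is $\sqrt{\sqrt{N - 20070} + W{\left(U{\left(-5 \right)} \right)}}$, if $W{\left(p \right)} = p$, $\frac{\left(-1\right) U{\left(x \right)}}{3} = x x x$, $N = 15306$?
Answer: $\sqrt{375 + 2 i \sqrt{1191}} \approx 19.446 + 1.7747 i$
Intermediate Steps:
$U{\left(x \right)} = - 3 x^{3}$ ($U{\left(x \right)} = - 3 x x x = - 3 x^{2} x = - 3 x^{3}$)
$\sqrt{\sqrt{N - 20070} + W{\left(U{\left(-5 \right)} \right)}} = \sqrt{\sqrt{15306 - 20070} - 3 \left(-5\right)^{3}} = \sqrt{\sqrt{-4764} - -375} = \sqrt{2 i \sqrt{1191} + 375} = \sqrt{375 + 2 i \sqrt{1191}}$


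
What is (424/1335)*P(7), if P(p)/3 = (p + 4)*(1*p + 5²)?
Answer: 149248/445 ≈ 335.39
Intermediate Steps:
P(p) = 3*(4 + p)*(25 + p) (P(p) = 3*((p + 4)*(1*p + 5²)) = 3*((4 + p)*(p + 25)) = 3*((4 + p)*(25 + p)) = 3*(4 + p)*(25 + p))
(424/1335)*P(7) = (424/1335)*(300 + 3*7² + 87*7) = (424*(1/1335))*(300 + 3*49 + 609) = 424*(300 + 147 + 609)/1335 = (424/1335)*1056 = 149248/445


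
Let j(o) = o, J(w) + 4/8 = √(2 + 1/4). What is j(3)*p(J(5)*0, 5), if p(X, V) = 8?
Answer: 24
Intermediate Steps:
J(w) = 1 (J(w) = -½ + √(2 + 1/4) = -½ + √(2 + ¼) = -½ + √(9/4) = -½ + 3/2 = 1)
j(3)*p(J(5)*0, 5) = 3*8 = 24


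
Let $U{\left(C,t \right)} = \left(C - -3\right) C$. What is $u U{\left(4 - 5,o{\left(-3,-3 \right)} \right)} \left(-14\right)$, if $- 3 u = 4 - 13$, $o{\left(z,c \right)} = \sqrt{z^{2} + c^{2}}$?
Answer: $84$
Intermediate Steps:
$o{\left(z,c \right)} = \sqrt{c^{2} + z^{2}}$
$u = 3$ ($u = - \frac{4 - 13}{3} = \left(- \frac{1}{3}\right) \left(-9\right) = 3$)
$U{\left(C,t \right)} = C \left(3 + C\right)$ ($U{\left(C,t \right)} = \left(C + 3\right) C = \left(3 + C\right) C = C \left(3 + C\right)$)
$u U{\left(4 - 5,o{\left(-3,-3 \right)} \right)} \left(-14\right) = 3 \left(4 - 5\right) \left(3 + \left(4 - 5\right)\right) \left(-14\right) = 3 \left(- (3 - 1)\right) \left(-14\right) = 3 \left(\left(-1\right) 2\right) \left(-14\right) = 3 \left(-2\right) \left(-14\right) = \left(-6\right) \left(-14\right) = 84$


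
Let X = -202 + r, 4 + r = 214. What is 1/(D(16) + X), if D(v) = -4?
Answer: ¼ ≈ 0.25000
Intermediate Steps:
r = 210 (r = -4 + 214 = 210)
X = 8 (X = -202 + 210 = 8)
1/(D(16) + X) = 1/(-4 + 8) = 1/4 = ¼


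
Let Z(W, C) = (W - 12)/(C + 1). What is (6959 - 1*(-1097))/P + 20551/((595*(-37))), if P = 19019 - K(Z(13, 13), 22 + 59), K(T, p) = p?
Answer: -6230647/12262355 ≈ -0.50811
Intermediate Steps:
Z(W, C) = (-12 + W)/(1 + C)
P = 18938 (P = 19019 - (22 + 59) = 19019 - 1*81 = 19019 - 81 = 18938)
(6959 - 1*(-1097))/P + 20551/((595*(-37))) = (6959 - 1*(-1097))/18938 + 20551/((595*(-37))) = (6959 + 1097)*(1/18938) + 20551/(-22015) = 8056*(1/18938) + 20551*(-1/22015) = 4028/9469 - 20551/22015 = -6230647/12262355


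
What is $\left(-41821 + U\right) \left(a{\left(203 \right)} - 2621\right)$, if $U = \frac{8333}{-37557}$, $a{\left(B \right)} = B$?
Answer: $\frac{97382137060}{963} \approx 1.0112 \cdot 10^{8}$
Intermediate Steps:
$U = - \frac{641}{2889}$ ($U = 8333 \left(- \frac{1}{37557}\right) = - \frac{641}{2889} \approx -0.22188$)
$\left(-41821 + U\right) \left(a{\left(203 \right)} - 2621\right) = \left(-41821 - \frac{641}{2889}\right) \left(203 - 2621\right) = \left(- \frac{120821510}{2889}\right) \left(-2418\right) = \frac{97382137060}{963}$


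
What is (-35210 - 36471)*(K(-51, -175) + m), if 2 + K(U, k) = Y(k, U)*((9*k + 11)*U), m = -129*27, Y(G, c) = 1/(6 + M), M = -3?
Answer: -1656046143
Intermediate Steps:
Y(G, c) = ⅓ (Y(G, c) = 1/(6 - 3) = 1/3 = ⅓)
m = -3483
K(U, k) = -2 + U*(11 + 9*k)/3 (K(U, k) = -2 + ((9*k + 11)*U)/3 = -2 + ((11 + 9*k)*U)/3 = -2 + (U*(11 + 9*k))/3 = -2 + U*(11 + 9*k)/3)
(-35210 - 36471)*(K(-51, -175) + m) = (-35210 - 36471)*((-2 + (11/3)*(-51) + 3*(-51)*(-175)) - 3483) = -71681*((-2 - 187 + 26775) - 3483) = -71681*(26586 - 3483) = -71681*23103 = -1656046143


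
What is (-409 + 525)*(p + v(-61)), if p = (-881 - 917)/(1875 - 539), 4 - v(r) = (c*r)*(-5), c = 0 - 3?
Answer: 17776797/167 ≈ 1.0645e+5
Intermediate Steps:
c = -3
v(r) = 4 - 15*r (v(r) = 4 - (-3*r)*(-5) = 4 - 15*r)
p = -899/668 (p = -1798/1336 = -1798*1/1336 = -899/668 ≈ -1.3458)
(-409 + 525)*(p + v(-61)) = (-409 + 525)*(-899/668 + (4 - 15*(-61))) = 116*(-899/668 + (4 + 915)) = 116*(-899/668 + 919) = 116*(612993/668) = 17776797/167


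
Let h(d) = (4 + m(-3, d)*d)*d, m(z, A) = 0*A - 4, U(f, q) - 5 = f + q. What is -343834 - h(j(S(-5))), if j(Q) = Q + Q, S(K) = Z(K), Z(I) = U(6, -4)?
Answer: -343106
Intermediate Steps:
U(f, q) = 5 + f + q (U(f, q) = 5 + (f + q) = 5 + f + q)
m(z, A) = -4 (m(z, A) = 0 - 4 = -4)
Z(I) = 7 (Z(I) = 5 + 6 - 4 = 7)
S(K) = 7
j(Q) = 2*Q
h(d) = d*(4 - 4*d) (h(d) = (4 - 4*d)*d = d*(4 - 4*d))
-343834 - h(j(S(-5))) = -343834 - 4*2*7*(1 - 2*7) = -343834 - 4*14*(1 - 1*14) = -343834 - 4*14*(1 - 14) = -343834 - 4*14*(-13) = -343834 - 1*(-728) = -343834 + 728 = -343106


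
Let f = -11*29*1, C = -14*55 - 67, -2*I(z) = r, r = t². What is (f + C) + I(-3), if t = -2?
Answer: -1158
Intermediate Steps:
r = 4 (r = (-2)² = 4)
I(z) = -2 (I(z) = -½*4 = -2)
C = -837 (C = -770 - 67 = -837)
f = -319 (f = -319*1 = -319)
(f + C) + I(-3) = (-319 - 837) - 2 = -1156 - 2 = -1158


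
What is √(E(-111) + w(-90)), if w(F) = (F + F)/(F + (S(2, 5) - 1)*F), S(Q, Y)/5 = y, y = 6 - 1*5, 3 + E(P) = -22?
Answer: I*√615/5 ≈ 4.9598*I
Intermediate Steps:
E(P) = -25 (E(P) = -3 - 22 = -25)
y = 1 (y = 6 - 5 = 1)
S(Q, Y) = 5 (S(Q, Y) = 5*1 = 5)
w(F) = ⅖ (w(F) = (F + F)/(F + (5 - 1)*F) = (2*F)/(F + 4*F) = (2*F)/((5*F)) = (2*F)*(1/(5*F)) = ⅖)
√(E(-111) + w(-90)) = √(-25 + ⅖) = √(-123/5) = I*√615/5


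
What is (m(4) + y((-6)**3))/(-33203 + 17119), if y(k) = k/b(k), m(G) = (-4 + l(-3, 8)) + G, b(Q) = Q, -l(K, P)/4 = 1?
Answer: 3/16084 ≈ 0.00018652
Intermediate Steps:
l(K, P) = -4 (l(K, P) = -4*1 = -4)
m(G) = -8 + G (m(G) = (-4 - 4) + G = -8 + G)
y(k) = 1 (y(k) = k/k = 1)
(m(4) + y((-6)**3))/(-33203 + 17119) = ((-8 + 4) + 1)/(-33203 + 17119) = (-4 + 1)/(-16084) = -3*(-1/16084) = 3/16084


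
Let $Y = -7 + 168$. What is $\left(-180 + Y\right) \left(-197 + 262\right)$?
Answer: $-1235$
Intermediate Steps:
$Y = 161$
$\left(-180 + Y\right) \left(-197 + 262\right) = \left(-180 + 161\right) \left(-197 + 262\right) = \left(-19\right) 65 = -1235$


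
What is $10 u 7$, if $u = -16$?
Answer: $-1120$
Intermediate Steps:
$10 u 7 = 10 \left(-16\right) 7 = \left(-160\right) 7 = -1120$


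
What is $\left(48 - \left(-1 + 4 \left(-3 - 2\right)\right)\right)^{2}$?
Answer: $4761$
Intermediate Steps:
$\left(48 - \left(-1 + 4 \left(-3 - 2\right)\right)\right)^{2} = \left(48 + \left(\left(-4\right) \left(-5\right) + 1\right)\right)^{2} = \left(48 + \left(20 + 1\right)\right)^{2} = \left(48 + 21\right)^{2} = 69^{2} = 4761$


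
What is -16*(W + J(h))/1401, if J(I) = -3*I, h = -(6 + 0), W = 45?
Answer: -336/467 ≈ -0.71949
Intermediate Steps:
h = -6 (h = -1*6 = -6)
-16*(W + J(h))/1401 = -16*(45 - 3*(-6))/1401 = -16*(45 + 18)*(1/1401) = -16*63*(1/1401) = -1008*1/1401 = -336/467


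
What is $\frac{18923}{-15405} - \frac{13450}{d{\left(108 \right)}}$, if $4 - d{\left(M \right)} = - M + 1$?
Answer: $- \frac{69765901}{569985} \approx -122.4$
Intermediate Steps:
$d{\left(M \right)} = 3 + M$ ($d{\left(M \right)} = 4 - \left(- M + 1\right) = 4 - \left(1 - M\right) = 4 + \left(-1 + M\right) = 3 + M$)
$\frac{18923}{-15405} - \frac{13450}{d{\left(108 \right)}} = \frac{18923}{-15405} - \frac{13450}{3 + 108} = 18923 \left(- \frac{1}{15405}\right) - \frac{13450}{111} = - \frac{18923}{15405} - \frac{13450}{111} = - \frac{69765901}{569985}$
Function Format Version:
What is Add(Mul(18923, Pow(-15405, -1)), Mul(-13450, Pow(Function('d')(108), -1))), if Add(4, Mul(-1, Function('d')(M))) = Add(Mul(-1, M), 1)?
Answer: Rational(-69765901, 569985) ≈ -122.40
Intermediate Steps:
Function('d')(M) = Add(3, M) (Function('d')(M) = Add(4, Mul(-1, Add(Mul(-1, M), 1))) = Add(4, Mul(-1, Add(1, Mul(-1, M)))) = Add(4, Add(-1, M)) = Add(3, M))
Add(Mul(18923, Pow(-15405, -1)), Mul(-13450, Pow(Function('d')(108), -1))) = Add(Mul(18923, Pow(-15405, -1)), Mul(-13450, Pow(Add(3, 108), -1))) = Add(Mul(18923, Rational(-1, 15405)), Mul(-13450, Pow(111, -1))) = Add(Rational(-18923, 15405), Mul(-13450, Rational(1, 111))) = Add(Rational(-18923, 15405), Rational(-13450, 111)) = Rational(-69765901, 569985)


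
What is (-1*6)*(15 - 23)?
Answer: 48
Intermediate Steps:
(-1*6)*(15 - 23) = -6*(-8) = 48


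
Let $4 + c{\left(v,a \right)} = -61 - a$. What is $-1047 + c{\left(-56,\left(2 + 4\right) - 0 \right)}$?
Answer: $-1118$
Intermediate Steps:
$c{\left(v,a \right)} = -65 - a$ ($c{\left(v,a \right)} = -4 - \left(61 + a\right) = -65 - a$)
$-1047 + c{\left(-56,\left(2 + 4\right) - 0 \right)} = -1047 - \left(71 + 0\right) = -1047 - 71 = -1118$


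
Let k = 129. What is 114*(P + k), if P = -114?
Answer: 1710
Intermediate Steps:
114*(P + k) = 114*(-114 + 129) = 114*15 = 1710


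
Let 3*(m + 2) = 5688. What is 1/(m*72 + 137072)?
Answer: 1/273440 ≈ 3.6571e-6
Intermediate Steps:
m = 1894 (m = -2 + (1/3)*5688 = -2 + 1896 = 1894)
1/(m*72 + 137072) = 1/(1894*72 + 137072) = 1/(136368 + 137072) = 1/273440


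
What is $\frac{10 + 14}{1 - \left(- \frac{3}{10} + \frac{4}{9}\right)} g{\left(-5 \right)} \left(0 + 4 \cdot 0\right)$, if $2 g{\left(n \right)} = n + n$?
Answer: $0$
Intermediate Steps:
$g{\left(n \right)} = n$ ($g{\left(n \right)} = \frac{n + n}{2} = \frac{2 n}{2} = n$)
$\frac{10 + 14}{1 - \left(- \frac{3}{10} + \frac{4}{9}\right)} g{\left(-5 \right)} \left(0 + 4 \cdot 0\right) = \frac{10 + 14}{1 - \left(- \frac{3}{10} + \frac{4}{9}\right)} \left(-5\right) \left(0 + 4 \cdot 0\right) = \frac{24}{1 - \frac{13}{90}} \left(-5\right) \left(0 + 0\right) = \frac{24}{1 + \left(\frac{3}{10} - \frac{4}{9}\right)} \left(-5\right) 0 = \frac{24}{1 - \frac{13}{90}} \left(-5\right) 0 = \frac{24}{\frac{77}{90}} \left(-5\right) 0 = 24 \cdot \frac{90}{77} \left(-5\right) 0 = \frac{2160}{77} \left(-5\right) 0 = \left(- \frac{10800}{77}\right) 0 = 0$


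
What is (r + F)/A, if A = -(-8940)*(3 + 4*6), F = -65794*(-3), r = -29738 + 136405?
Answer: 304049/241380 ≈ 1.2596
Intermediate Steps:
r = 106667
F = 197382
A = 241380 (A = -(-8940)*(3 + 24) = -(-8940)*27 = -745*(-324) = 241380)
(r + F)/A = (106667 + 197382)/241380 = 304049*(1/241380) = 304049/241380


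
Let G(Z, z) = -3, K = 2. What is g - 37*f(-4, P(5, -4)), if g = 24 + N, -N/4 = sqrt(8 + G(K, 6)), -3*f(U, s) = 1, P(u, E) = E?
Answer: 109/3 - 4*sqrt(5) ≈ 27.389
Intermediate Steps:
f(U, s) = -1/3 (f(U, s) = -1/3*1 = -1/3)
N = -4*sqrt(5) (N = -4*sqrt(8 - 3) = -4*sqrt(5) ≈ -8.9443)
g = 24 - 4*sqrt(5) ≈ 15.056
g - 37*f(-4, P(5, -4)) = (24 - 4*sqrt(5)) - 37*(-1/3) = (24 - 4*sqrt(5)) + 37/3 = 109/3 - 4*sqrt(5)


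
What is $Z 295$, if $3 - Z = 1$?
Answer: $590$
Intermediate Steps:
$Z = 2$ ($Z = 3 - 1 = 2$)
$Z 295 = 2 \cdot 295 = 590$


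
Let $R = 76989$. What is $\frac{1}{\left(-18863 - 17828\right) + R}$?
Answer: $\frac{1}{40298} \approx 2.4815 \cdot 10^{-5}$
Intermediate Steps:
$\frac{1}{\left(-18863 - 17828\right) + R} = \frac{1}{\left(-18863 - 17828\right) + 76989} = \frac{1}{-36691 + 76989} = \frac{1}{40298}$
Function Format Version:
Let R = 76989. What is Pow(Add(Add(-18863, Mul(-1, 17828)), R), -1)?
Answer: Rational(1, 40298) ≈ 2.4815e-5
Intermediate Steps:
Pow(Add(Add(-18863, Mul(-1, 17828)), R), -1) = Pow(Add(Add(-18863, Mul(-1, 17828)), 76989), -1) = Pow(Add(Add(-18863, -17828), 76989), -1) = Pow(Add(-36691, 76989), -1) = Pow(40298, -1) = Rational(1, 40298)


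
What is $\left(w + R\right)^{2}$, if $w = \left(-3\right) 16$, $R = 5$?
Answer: $1849$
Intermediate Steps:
$w = -48$
$\left(w + R\right)^{2} = \left(-48 + 5\right)^{2} = \left(-43\right)^{2} = 1849$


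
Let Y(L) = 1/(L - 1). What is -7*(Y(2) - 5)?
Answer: 28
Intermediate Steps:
Y(L) = 1/(-1 + L)
-7*(Y(2) - 5) = -7*(1/(-1 + 2) - 5) = -7*(1/1 - 5) = -7*(1 - 5) = -7*(-4) = 28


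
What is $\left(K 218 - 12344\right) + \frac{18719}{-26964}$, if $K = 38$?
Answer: $- \frac{109492559}{26964} \approx -4060.7$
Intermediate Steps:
$\left(K 218 - 12344\right) + \frac{18719}{-26964} = \left(38 \cdot 218 - 12344\right) + \frac{18719}{-26964} = \left(8284 - 12344\right) + 18719 \left(- \frac{1}{26964}\right) = -4060 - \frac{18719}{26964} = - \frac{109492559}{26964}$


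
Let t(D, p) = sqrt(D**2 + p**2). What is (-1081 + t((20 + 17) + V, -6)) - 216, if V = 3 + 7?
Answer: -1297 + sqrt(2245) ≈ -1249.6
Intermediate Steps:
V = 10
(-1081 + t((20 + 17) + V, -6)) - 216 = (-1081 + sqrt(((20 + 17) + 10)**2 + (-6)**2)) - 216 = (-1081 + sqrt((37 + 10)**2 + 36)) - 216 = (-1081 + sqrt(47**2 + 36)) - 216 = (-1081 + sqrt(2209 + 36)) - 216 = (-1081 + sqrt(2245)) - 216 = -1297 + sqrt(2245)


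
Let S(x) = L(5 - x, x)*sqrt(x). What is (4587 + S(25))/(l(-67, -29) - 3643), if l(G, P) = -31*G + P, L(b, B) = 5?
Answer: -4612/1595 ≈ -2.8915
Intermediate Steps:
S(x) = 5*sqrt(x)
l(G, P) = P - 31*G
(4587 + S(25))/(l(-67, -29) - 3643) = (4587 + 5*sqrt(25))/((-29 - 31*(-67)) - 3643) = (4587 + 5*5)/((-29 + 2077) - 3643) = (4587 + 25)/(2048 - 3643) = 4612/(-1595) = 4612*(-1/1595) = -4612/1595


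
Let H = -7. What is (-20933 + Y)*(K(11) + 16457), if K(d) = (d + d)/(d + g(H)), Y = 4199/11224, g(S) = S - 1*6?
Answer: -1931975701839/5612 ≈ -3.4426e+8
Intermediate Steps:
g(S) = -6 + S (g(S) = S - 6 = -6 + S)
Y = 4199/11224 (Y = 4199*(1/11224) = 4199/11224 ≈ 0.37411)
K(d) = 2*d/(-13 + d) (K(d) = (d + d)/(d + (-6 - 7)) = (2*d)/(d - 13) = (2*d)/(-13 + d) = 2*d/(-13 + d))
(-20933 + Y)*(K(11) + 16457) = (-20933 + 4199/11224)*(2*11/(-13 + 11) + 16457) = -234947793*(2*11/(-2) + 16457)/11224 = -234947793*(2*11*(-1/2) + 16457)/11224 = -234947793*(-11 + 16457)/11224 = -234947793/11224*16446 = -1931975701839/5612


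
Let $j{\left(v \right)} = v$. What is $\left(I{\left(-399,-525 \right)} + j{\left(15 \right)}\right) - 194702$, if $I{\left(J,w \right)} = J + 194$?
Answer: $-194892$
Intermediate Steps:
$I{\left(J,w \right)} = 194 + J$
$\left(I{\left(-399,-525 \right)} + j{\left(15 \right)}\right) - 194702 = \left(\left(194 - 399\right) + 15\right) - 194702 = \left(-205 + 15\right) - 194702 = -190 - 194702 = -194892$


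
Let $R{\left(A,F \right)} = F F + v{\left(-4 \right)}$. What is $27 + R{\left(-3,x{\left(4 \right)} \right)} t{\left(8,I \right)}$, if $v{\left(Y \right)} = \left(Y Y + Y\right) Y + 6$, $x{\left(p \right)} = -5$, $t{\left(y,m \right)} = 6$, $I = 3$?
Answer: $-75$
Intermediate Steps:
$v{\left(Y \right)} = 6 + Y \left(Y + Y^{2}\right)$ ($v{\left(Y \right)} = \left(Y^{2} + Y\right) Y + 6 = \left(Y + Y^{2}\right) Y + 6 = Y \left(Y + Y^{2}\right) + 6 = 6 + Y \left(Y + Y^{2}\right)$)
$R{\left(A,F \right)} = -42 + F^{2}$ ($R{\left(A,F \right)} = F F + \left(6 + \left(-4\right)^{2} + \left(-4\right)^{3}\right) = F^{2} + \left(6 + 16 - 64\right) = F^{2} - 42 = -42 + F^{2}$)
$27 + R{\left(-3,x{\left(4 \right)} \right)} t{\left(8,I \right)} = 27 + \left(-42 + \left(-5\right)^{2}\right) 6 = 27 + \left(-42 + 25\right) 6 = 27 - 102 = -75$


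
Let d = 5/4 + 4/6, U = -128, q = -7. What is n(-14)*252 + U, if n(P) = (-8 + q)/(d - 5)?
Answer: 40624/37 ≈ 1097.9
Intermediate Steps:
d = 23/12 (d = 5*(¼) + 4*(⅙) = 5/4 + ⅔ = 23/12 ≈ 1.9167)
n(P) = 180/37 (n(P) = (-8 - 7)/(23/12 - 5) = -15/(-37/12) = -15*(-12/37) = 180/37)
n(-14)*252 + U = (180/37)*252 - 128 = 45360/37 - 128 = 40624/37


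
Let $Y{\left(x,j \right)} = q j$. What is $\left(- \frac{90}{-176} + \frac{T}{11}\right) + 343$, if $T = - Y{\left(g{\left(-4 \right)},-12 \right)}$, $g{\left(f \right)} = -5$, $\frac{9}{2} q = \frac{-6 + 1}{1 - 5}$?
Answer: $\frac{90767}{264} \approx 343.81$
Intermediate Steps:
$q = \frac{5}{18}$ ($q = \frac{2 \frac{-6 + 1}{1 - 5}}{9} = \frac{2 \left(- \frac{5}{-4}\right)}{9} = \frac{2 \left(\left(-5\right) \left(- \frac{1}{4}\right)\right)}{9} = \frac{2}{9} \cdot \frac{5}{4} = \frac{5}{18} \approx 0.27778$)
$Y{\left(x,j \right)} = \frac{5 j}{18}$
$T = \frac{10}{3}$ ($T = - \frac{5 \left(-12\right)}{18} = \left(-1\right) \left(- \frac{10}{3}\right) = \frac{10}{3} \approx 3.3333$)
$\left(- \frac{90}{-176} + \frac{T}{11}\right) + 343 = \left(- \frac{90}{-176} + \frac{10}{3 \cdot 11}\right) + 343 = \left(\left(-90\right) \left(- \frac{1}{176}\right) + \frac{10}{3} \cdot \frac{1}{11}\right) + 343 = \left(\frac{45}{88} + \frac{10}{33}\right) + 343 = \frac{215}{264} + 343 = \frac{90767}{264}$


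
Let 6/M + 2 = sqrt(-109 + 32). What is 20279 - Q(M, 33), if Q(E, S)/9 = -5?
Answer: 20324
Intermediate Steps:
M = 6/(-2 + I*sqrt(77)) (M = 6/(-2 + sqrt(-109 + 32)) = 6/(-2 + sqrt(-77)) = 6/(-2 + I*sqrt(77)) ≈ -0.14815 - 0.65*I)
Q(E, S) = -45 (Q(E, S) = 9*(-5) = -45)
20279 - Q(M, 33) = 20279 - 1*(-45) = 20279 + 45 = 20324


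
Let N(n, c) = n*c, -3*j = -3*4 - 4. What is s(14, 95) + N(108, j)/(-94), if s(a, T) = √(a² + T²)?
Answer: -288/47 + √9221 ≈ 89.898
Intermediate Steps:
j = 16/3 (j = -(-3*4 - 4)/3 = -(-12 - 4)/3 = -⅓*(-16) = 16/3 ≈ 5.3333)
N(n, c) = c*n
s(a, T) = √(T² + a²)
s(14, 95) + N(108, j)/(-94) = √(95² + 14²) + ((16/3)*108)/(-94) = √(9025 + 196) + 576*(-1/94) = √9221 - 288/47 = -288/47 + √9221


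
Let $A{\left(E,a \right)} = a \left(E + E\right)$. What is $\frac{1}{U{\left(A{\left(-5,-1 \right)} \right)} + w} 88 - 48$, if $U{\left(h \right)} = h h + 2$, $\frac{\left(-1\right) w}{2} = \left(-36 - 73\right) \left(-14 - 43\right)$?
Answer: $- \frac{147910}{3081} \approx -48.007$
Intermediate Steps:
$w = -12426$ ($w = - 2 \left(-36 - 73\right) \left(-14 - 43\right) = - 2 \left(\left(-109\right) \left(-57\right)\right) = \left(-2\right) 6213 = -12426$)
$A{\left(E,a \right)} = 2 E a$ ($A{\left(E,a \right)} = a 2 E = 2 E a$)
$U{\left(h \right)} = 2 + h^{2}$ ($U{\left(h \right)} = h^{2} + 2 = 2 + h^{2}$)
$\frac{1}{U{\left(A{\left(-5,-1 \right)} \right)} + w} 88 - 48 = \frac{1}{\left(2 + \left(2 \left(-5\right) \left(-1\right)\right)^{2}\right) - 12426} \cdot 88 - 48 = \frac{1}{\left(2 + 10^{2}\right) - 12426} \cdot 88 - 48 = \frac{1}{\left(2 + 100\right) - 12426} \cdot 88 - 48 = \frac{1}{102 - 12426} \cdot 88 - 48 = \frac{1}{-12324} \cdot 88 - 48 = \left(- \frac{1}{12324}\right) 88 - 48 = - \frac{22}{3081} - 48 = - \frac{147910}{3081}$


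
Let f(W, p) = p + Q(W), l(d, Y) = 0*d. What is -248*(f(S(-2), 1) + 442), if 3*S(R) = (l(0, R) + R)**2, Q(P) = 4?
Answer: -110856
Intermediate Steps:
l(d, Y) = 0
S(R) = R**2/3 (S(R) = (0 + R)**2/3 = R**2/3)
f(W, p) = 4 + p (f(W, p) = p + 4 = 4 + p)
-248*(f(S(-2), 1) + 442) = -248*((4 + 1) + 442) = -248*(5 + 442) = -248*447 = -110856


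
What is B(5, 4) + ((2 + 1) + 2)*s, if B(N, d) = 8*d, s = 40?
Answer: 232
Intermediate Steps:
B(5, 4) + ((2 + 1) + 2)*s = 8*4 + ((2 + 1) + 2)*40 = 32 + (3 + 2)*40 = 32 + 5*40 = 32 + 200 = 232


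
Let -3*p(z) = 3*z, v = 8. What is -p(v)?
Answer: 8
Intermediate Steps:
p(z) = -z
-p(v) = -(-1)*8 = -1*(-8) = 8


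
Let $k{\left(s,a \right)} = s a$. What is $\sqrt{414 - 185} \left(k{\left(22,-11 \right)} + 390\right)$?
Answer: $148 \sqrt{229} \approx 2239.6$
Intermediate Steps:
$k{\left(s,a \right)} = a s$
$\sqrt{414 - 185} \left(k{\left(22,-11 \right)} + 390\right) = \sqrt{414 - 185} \left(\left(-11\right) 22 + 390\right) = \sqrt{229} \left(-242 + 390\right) = \sqrt{229} \cdot 148 = 148 \sqrt{229}$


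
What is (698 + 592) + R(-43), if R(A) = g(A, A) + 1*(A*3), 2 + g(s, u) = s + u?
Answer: 1073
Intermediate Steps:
g(s, u) = -2 + s + u (g(s, u) = -2 + (s + u) = -2 + s + u)
R(A) = -2 + 5*A (R(A) = (-2 + A + A) + 1*(A*3) = (-2 + 2*A) + 1*(3*A) = (-2 + 2*A) + 3*A = -2 + 5*A)
(698 + 592) + R(-43) = (698 + 592) + (-2 + 5*(-43)) = 1290 + (-2 - 215) = 1290 - 217 = 1073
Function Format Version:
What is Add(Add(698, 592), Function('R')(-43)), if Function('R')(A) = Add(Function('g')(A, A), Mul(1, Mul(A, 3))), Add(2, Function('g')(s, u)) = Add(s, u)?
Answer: 1073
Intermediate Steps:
Function('g')(s, u) = Add(-2, s, u) (Function('g')(s, u) = Add(-2, Add(s, u)) = Add(-2, s, u))
Function('R')(A) = Add(-2, Mul(5, A)) (Function('R')(A) = Add(Add(-2, A, A), Mul(1, Mul(A, 3))) = Add(Add(-2, Mul(2, A)), Mul(1, Mul(3, A))) = Add(Add(-2, Mul(2, A)), Mul(3, A)) = Add(-2, Mul(5, A)))
Add(Add(698, 592), Function('R')(-43)) = Add(Add(698, 592), Add(-2, Mul(5, -43))) = Add(1290, Add(-2, -215)) = Add(1290, -217) = 1073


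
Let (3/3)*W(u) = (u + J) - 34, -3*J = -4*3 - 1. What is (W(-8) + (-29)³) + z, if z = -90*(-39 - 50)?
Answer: -49250/3 ≈ -16417.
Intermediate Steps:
J = 13/3 (J = -(-4*3 - 1)/3 = -(-12 - 1)/3 = -⅓*(-13) = 13/3 ≈ 4.3333)
W(u) = -89/3 + u (W(u) = (u + 13/3) - 34 = (13/3 + u) - 34 = -89/3 + u)
z = 8010 (z = -90*(-89) = 8010)
(W(-8) + (-29)³) + z = ((-89/3 - 8) + (-29)³) + 8010 = (-113/3 - 24389) + 8010 = -73280/3 + 8010 = -49250/3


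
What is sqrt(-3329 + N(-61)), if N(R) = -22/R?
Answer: I*sqrt(12385867)/61 ≈ 57.694*I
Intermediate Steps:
sqrt(-3329 + N(-61)) = sqrt(-3329 - 22/(-61)) = sqrt(-3329 - 22*(-1/61)) = sqrt(-3329 + 22/61) = sqrt(-203047/61) = I*sqrt(12385867)/61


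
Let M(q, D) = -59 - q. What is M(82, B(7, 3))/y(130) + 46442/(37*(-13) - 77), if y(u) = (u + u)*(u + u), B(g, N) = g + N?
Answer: -1569778939/18860400 ≈ -83.231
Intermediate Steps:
B(g, N) = N + g
y(u) = 4*u**2 (y(u) = (2*u)*(2*u) = 4*u**2)
M(82, B(7, 3))/y(130) + 46442/(37*(-13) - 77) = (-59 - 1*82)/((4*130**2)) + 46442/(37*(-13) - 77) = (-59 - 82)/((4*16900)) + 46442/(-481 - 77) = -141/67600 + 46442/(-558) = -141*1/67600 + 46442*(-1/558) = -141/67600 - 23221/279 = -1569778939/18860400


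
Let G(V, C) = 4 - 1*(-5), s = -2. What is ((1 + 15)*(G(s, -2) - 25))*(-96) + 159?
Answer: 24735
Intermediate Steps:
G(V, C) = 9 (G(V, C) = 4 + 5 = 9)
((1 + 15)*(G(s, -2) - 25))*(-96) + 159 = ((1 + 15)*(9 - 25))*(-96) + 159 = (16*(-16))*(-96) + 159 = -256*(-96) + 159 = 24576 + 159 = 24735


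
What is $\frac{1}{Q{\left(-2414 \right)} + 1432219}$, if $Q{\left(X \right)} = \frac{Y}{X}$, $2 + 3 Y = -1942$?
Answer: $\frac{1207}{1728688657} \approx 6.9822 \cdot 10^{-7}$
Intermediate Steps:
$Y = -648$ ($Y = - \frac{2}{3} + \frac{1}{3} \left(-1942\right) = - \frac{2}{3} - \frac{1942}{3} = -648$)
$Q{\left(X \right)} = - \frac{648}{X}$
$\frac{1}{Q{\left(-2414 \right)} + 1432219} = \frac{1}{- \frac{648}{-2414} + 1432219} = \frac{1}{\left(-648\right) \left(- \frac{1}{2414}\right) + 1432219} = \frac{1}{\frac{324}{1207} + 1432219} = \frac{1}{\frac{1728688657}{1207}} = \frac{1207}{1728688657}$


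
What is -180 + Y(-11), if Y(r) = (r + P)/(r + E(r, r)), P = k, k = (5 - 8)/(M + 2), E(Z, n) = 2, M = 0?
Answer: -3215/18 ≈ -178.61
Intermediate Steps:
k = -3/2 (k = (5 - 8)/(0 + 2) = -3/2 ≈ -1.5000)
P = -3/2 ≈ -1.5000
Y(r) = (-3/2 + r)/(2 + r) (Y(r) = (r - 3/2)/(r + 2) = (-3/2 + r)/(2 + r))
-180 + Y(-11) = -180 + (-3/2 - 11)/(2 - 11) = -180 - 25/2/(-9) = -180 - 1/9*(-25/2) = -180 + 25/18 = -3215/18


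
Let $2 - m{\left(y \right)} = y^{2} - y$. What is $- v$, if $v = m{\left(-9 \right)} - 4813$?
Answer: $4901$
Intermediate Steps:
$m{\left(y \right)} = 2 + y - y^{2}$ ($m{\left(y \right)} = 2 - \left(y^{2} - y\right) = 2 + y - y^{2}$)
$v = -4901$ ($v = \left(2 - 9 - \left(-9\right)^{2}\right) - 4813 = \left(2 - 9 - 81\right) - 4813 = -88 - 4813 = -4901$)
$- v = \left(-1\right) \left(-4901\right) = 4901$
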